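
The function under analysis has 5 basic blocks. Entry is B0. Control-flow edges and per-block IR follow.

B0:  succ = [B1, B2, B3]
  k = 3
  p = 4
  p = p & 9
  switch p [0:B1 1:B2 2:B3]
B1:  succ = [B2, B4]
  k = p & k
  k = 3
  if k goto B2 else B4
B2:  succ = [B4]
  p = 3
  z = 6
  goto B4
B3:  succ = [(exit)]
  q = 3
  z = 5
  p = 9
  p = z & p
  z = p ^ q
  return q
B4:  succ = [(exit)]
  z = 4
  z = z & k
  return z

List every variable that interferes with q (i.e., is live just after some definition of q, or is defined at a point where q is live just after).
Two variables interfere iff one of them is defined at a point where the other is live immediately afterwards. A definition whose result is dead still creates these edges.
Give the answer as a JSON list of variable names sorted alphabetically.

Per-block:
  B0 def {k,p} use ∅
  B1 def {k} use {k,p}
  B2 def {p,z} use ∅
  B3 def {p,q,z} use ∅
  B4 def {z} use {k}

Live sets:
  live B0: ∅→{k,p}
  live B1: {k,p}→{k}
  live B2: {k}→{k}
  live B3: ∅→∅
  live B4: {k}→∅

Conflict graph:
  k — {p,z}
  p — {k,q,z}
  q — {p,z}
  z — {k,p,q}

N(q) = ["p", "z"]

Answer: ["p", "z"]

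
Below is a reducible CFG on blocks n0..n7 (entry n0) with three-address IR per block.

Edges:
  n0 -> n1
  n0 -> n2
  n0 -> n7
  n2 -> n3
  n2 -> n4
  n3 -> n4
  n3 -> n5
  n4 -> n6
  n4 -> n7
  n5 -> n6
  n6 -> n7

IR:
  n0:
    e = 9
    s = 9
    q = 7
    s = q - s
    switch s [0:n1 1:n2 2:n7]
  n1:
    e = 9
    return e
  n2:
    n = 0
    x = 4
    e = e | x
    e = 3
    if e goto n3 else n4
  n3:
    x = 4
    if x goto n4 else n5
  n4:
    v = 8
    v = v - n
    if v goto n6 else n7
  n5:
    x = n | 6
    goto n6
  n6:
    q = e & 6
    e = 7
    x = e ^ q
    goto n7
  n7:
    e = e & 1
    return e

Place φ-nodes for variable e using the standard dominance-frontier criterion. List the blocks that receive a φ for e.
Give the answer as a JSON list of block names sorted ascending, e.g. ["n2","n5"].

idom tree: n1←n0 n2←n0 n3←n2 n4←n2 n5←n3 n6←n2 n7←n0
Dom at joins:
  n4: preds {n2,n3}: {n0,n2} ∩ {n0,n2,n3} = {n0,n2}; idom=n2
  n6: preds {n4,n5}: {n0,n2,n4} ∩ {n0,n2,n3,n5} = {n0,n2}; idom=n2
  n7: preds {n0,n4,n6}: {n0} ∩ {n0,n2,n4} ∩ {n0,n2,n6} = {n0}; idom=n0

DF walk-up:
  n4←n2: walk · to n2
  n4←n3: walk n3 to n2
  n6←n4: walk n4 to n2
  n6←n5: walk n5→n3 to n2
  n7←n0: walk · to n0
  n7←n4: walk n4→n2 to n0
  n7←n6: walk n6→n2 to n0
  n0 → ∅
  n1 → ∅
  n2 → {n7}
  n3 → {n4,n6}
  n4 → {n6,n7}
  n5 → {n6}
  n6 → {n7}
  n7 → ∅

φ for e: defs {n0,n1,n2,n6,n7}
  DF⁺ = {n7}

Answer: ["n7"]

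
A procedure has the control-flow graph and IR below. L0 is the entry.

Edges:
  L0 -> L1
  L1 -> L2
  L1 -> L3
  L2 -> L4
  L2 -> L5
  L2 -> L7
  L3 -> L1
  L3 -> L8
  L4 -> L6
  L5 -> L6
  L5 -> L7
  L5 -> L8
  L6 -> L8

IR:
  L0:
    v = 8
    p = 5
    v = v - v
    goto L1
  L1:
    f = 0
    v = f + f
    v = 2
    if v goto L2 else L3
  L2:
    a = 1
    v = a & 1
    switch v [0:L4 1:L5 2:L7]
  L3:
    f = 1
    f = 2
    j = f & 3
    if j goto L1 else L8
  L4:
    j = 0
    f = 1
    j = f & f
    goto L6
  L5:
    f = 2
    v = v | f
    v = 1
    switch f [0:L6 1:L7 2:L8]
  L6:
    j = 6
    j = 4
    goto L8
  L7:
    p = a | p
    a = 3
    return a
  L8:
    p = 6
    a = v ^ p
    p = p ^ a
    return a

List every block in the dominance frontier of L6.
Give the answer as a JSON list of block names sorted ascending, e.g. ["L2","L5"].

idom tree: L1←L0 L2←L1 L3←L1 L4←L2 L5←L2 L6←L2 L7←L2 L8←L1
Dom at joins:
  L1: preds {L0,L3}: {L0} ∩ {L0,L1,L3} = {L0}; idom=L0
  L6: preds {L4,L5}: {L0,L1,L2,L4} ∩ {L0,L1,L2,L5} = {L0,L1,L2}; idom=L2
  L7: preds {L2,L5}: {L0,L1,L2} ∩ {L0,L1,L2,L5} = {L0,L1,L2}; idom=L2
  L8: preds {L3,L5,L6}: {L0,L1,L3} ∩ {L0,L1,L2,L5} ∩ {L0,L1,L2,L6} = {L0,L1}; idom=L1

DF derivation:
  join L1 pred L0: · stop@L0
  join L1 pred L3: L3→L1 stop@L0
  join L6 pred L4: L4 stop@L2
  join L6 pred L5: L5 stop@L2
  join L7 pred L2: · stop@L2
  join L7 pred L5: L5 stop@L2
  join L8 pred L3: L3 stop@L1
  join L8 pred L5: L5→L2 stop@L1
  join L8 pred L6: L6→L2 stop@L1
  L0 → ∅
  L1 → {L1}
  L2 → {L8}
  L3 → {L1,L8}
  L4 → {L6}
  L5 → {L6,L7,L8}
  L6 → {L8}
  L7 → ∅
  L8 → ∅

DF(L6) = ["L8"]

Answer: ["L8"]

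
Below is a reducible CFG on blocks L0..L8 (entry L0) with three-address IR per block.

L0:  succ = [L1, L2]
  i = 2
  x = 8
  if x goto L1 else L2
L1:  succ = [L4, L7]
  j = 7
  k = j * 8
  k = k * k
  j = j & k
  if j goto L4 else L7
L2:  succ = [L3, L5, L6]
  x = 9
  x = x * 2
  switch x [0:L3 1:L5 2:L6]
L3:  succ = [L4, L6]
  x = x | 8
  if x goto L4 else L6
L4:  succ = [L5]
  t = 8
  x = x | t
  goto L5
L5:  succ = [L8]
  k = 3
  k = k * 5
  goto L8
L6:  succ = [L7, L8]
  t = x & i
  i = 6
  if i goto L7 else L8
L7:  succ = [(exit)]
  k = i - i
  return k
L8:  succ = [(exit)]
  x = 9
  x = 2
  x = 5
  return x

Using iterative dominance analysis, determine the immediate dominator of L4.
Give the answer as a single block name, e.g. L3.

idom tree: L1←L0 L2←L0 L3←L2 L4←L0 L5←L0 L6←L2 L7←L0 L8←L0
Dom∩ at merges:
  L4: preds {L1,L3}: {L0,L1} ∩ {L0,L2,L3} = {L0}; idom=L0
  L5: preds {L2,L4}: {L0,L2} ∩ {L0,L4} = {L0}; idom=L0
  L6: preds {L2,L3}: {L0,L2} ∩ {L0,L2,L3} = {L0,L2}; idom=L2
  L7: preds {L1,L6}: {L0,L1} ∩ {L0,L2,L6} = {L0}; idom=L0
  L8: preds {L5,L6}: {L0,L5} ∩ {L0,L2,L6} = {L0}; idom=L0

idom(L4) = L0

Answer: L0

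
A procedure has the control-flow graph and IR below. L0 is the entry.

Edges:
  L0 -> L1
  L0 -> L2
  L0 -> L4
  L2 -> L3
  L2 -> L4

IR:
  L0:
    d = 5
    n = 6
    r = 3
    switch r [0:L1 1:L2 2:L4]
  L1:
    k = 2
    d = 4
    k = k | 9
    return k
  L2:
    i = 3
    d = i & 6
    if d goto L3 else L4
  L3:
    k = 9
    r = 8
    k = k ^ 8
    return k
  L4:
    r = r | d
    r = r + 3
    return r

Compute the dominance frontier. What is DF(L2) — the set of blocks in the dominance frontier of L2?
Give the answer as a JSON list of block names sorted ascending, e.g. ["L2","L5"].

Answer: ["L4"]

Working:
idom tree: L1←L0 L2←L0 L3←L2 L4←L0
Dom at joins:
  L4: preds {L0,L2}: {L0} ∩ {L0,L2} = {L0}; idom=L0

DF derivation:
  L4←L0: walk · to L0
  L4←L2: walk L2 to L0
  DF(L0)=∅
  DF(L1)=∅
  DF(L2)={L4}
  DF(L3)=∅
  DF(L4)=∅

DF(L2) = ["L4"]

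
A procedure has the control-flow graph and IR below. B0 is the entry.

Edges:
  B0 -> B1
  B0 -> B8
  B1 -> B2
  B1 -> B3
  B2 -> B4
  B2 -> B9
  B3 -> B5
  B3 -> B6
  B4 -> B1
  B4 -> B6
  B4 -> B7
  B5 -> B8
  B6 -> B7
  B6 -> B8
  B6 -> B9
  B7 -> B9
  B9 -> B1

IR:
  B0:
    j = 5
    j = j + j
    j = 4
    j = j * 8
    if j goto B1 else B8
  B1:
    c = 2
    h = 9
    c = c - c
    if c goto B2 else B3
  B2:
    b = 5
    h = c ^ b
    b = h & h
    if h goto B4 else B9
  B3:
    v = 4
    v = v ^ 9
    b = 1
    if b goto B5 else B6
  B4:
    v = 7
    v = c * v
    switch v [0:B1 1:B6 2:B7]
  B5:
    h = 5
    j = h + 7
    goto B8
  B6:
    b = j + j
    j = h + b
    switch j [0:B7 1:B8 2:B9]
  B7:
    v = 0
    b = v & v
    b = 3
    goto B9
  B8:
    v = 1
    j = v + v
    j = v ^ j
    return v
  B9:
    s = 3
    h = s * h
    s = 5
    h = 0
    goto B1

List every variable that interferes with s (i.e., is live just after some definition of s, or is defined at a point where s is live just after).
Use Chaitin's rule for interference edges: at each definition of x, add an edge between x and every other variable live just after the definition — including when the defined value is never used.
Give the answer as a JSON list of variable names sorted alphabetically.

def/use:
  B0: def={j} ue=∅
  B1: def={c,h} ue=∅
  B2: def={b,h} ue={c}
  B3: def={b,v} ue=∅
  B4: def={v} ue={c}
  B5: def={h,j} ue=∅
  B6: def={b,j} ue={h,j}
  B7: def={b,v} ue=∅
  B8: def={j,v} ue=∅
  B9: def={h,s} ue={h}

Liveness:
  B0: in=∅ out={j}
  B1: in={j} out={c,h,j}
  B2: in={c,j} out={c,h,j}
  B3: in={h,j} out={h,j}
  B4: in={c,h,j} out={h,j}
  B5: in=∅ out=∅
  B6: in={h,j} out={h,j}
  B7: in={h,j} out={h,j}
  B8: in=∅ out=∅
  B9: in={h,j} out={j}

Interfere edges:
  b: {c,h,j}
  c: {b,h,j,v}
  h: {b,c,j,s,v}
  j: {b,c,h,s,v}
  s: {h,j}
  v: {c,h,j}

N(s) = ["h", "j"]

Answer: ["h", "j"]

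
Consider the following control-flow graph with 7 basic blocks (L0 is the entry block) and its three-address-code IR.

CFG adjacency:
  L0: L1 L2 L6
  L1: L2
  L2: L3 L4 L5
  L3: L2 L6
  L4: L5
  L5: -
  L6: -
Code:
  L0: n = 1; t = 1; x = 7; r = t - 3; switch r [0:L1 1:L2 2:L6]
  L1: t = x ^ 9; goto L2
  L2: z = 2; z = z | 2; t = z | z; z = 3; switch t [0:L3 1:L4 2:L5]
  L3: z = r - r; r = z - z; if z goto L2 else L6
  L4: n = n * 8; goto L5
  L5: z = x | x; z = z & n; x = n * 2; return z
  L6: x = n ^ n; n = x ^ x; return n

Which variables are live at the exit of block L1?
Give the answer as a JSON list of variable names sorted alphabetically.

Answer: ["n", "r", "x"]

Derivation:
def/use:
  L0: def={n,r,t,x} ue=∅
  L1: def={t} ue={x}
  L2: def={t,z} ue=∅
  L3: def={r,z} ue={r}
  L4: def={n} ue={n}
  L5: def={x,z} ue={n,x}
  L6: def={n,x} ue={n}

Liveness:
  L0: in=∅ out={n,r,x}
  L1: in={n,r,x} out={n,r,x}
  L2: in={n,r,x} out={n,r,x}
  L3: in={n,r,x} out={n,r,x}
  L4: in={n,x} out={n,x}
  L5: in={n,x} out=∅
  L6: in={n} out=∅

live-out(L1) = ["n", "r", "x"]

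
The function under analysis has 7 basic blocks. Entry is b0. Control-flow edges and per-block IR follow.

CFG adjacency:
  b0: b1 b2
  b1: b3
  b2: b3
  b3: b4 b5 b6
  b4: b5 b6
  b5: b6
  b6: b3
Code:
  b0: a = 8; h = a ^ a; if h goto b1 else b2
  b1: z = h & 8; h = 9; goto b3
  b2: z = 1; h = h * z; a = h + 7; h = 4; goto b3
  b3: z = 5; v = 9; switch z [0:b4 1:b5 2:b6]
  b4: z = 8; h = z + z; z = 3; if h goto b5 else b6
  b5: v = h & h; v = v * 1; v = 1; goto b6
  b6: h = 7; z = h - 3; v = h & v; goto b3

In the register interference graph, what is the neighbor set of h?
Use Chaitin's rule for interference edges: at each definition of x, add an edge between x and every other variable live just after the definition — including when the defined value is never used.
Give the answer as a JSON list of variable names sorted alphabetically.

Per-block:
  b0: {a,h} / ∅
  b1: {h,z} / {h}
  b2: {a,h,z} / {h}
  b3: {v,z} / ∅
  b4: {h,z} / ∅
  b5: {v} / {h}
  b6: {h,v,z} / {v}

Backward fixpoint:
  b0: in=∅ out={h}
  b1: in={h} out={h}
  b2: in={h} out={h}
  b3: in={h} out={h,v}
  b4: in={v} out={h,v}
  b5: in={h} out={v}
  b6: in={v} out={h}

Interfere edges:
  a: ∅
  h: {v,z}
  v: {h,z}
  z: {h,v}

N(h) = ["v", "z"]

Answer: ["v", "z"]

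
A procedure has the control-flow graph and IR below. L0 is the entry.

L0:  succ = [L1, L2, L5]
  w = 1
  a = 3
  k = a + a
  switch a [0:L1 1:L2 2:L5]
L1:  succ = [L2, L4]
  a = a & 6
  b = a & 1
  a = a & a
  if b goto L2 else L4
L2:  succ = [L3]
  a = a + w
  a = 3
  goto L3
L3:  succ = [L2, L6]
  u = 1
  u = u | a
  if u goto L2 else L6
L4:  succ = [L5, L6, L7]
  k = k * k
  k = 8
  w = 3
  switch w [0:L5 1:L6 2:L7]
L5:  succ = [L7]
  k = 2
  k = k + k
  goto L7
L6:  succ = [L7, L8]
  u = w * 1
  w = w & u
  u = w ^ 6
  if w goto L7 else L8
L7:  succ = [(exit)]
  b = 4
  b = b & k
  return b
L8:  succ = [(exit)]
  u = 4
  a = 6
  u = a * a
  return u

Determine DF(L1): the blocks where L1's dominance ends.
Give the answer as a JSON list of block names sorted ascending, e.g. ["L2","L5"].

Answer: ["L2", "L5", "L6", "L7"]

Analysis:
idom tree: L1←L0 L2←L0 L3←L2 L4←L1 L5←L0 L6←L0 L7←L0 L8←L6
Dom at joins:
  L2: preds {L0,L1,L3}: {L0} ∩ {L0,L1} ∩ {L0,L2,L3} = {L0}; idom=L0
  L5: preds {L0,L4}: {L0} ∩ {L0,L1,L4} = {L0}; idom=L0
  L6: preds {L3,L4}: {L0,L2,L3} ∩ {L0,L1,L4} = {L0}; idom=L0
  L7: preds {L4,L5,L6}: {L0,L1,L4} ∩ {L0,L5} ∩ {L0,L6} = {L0}; idom=L0

DF walk-up:
  join L2 pred L0: · stop@L0
  join L2 pred L1: L1 stop@L0
  join L2 pred L3: L3→L2 stop@L0
  join L5 pred L0: · stop@L0
  join L5 pred L4: L4→L1 stop@L0
  join L6 pred L3: L3→L2 stop@L0
  join L6 pred L4: L4→L1 stop@L0
  join L7 pred L4: L4→L1 stop@L0
  join L7 pred L5: L5 stop@L0
  join L7 pred L6: L6 stop@L0
  DF(L0)=∅
  DF(L1)={L2,L5,L6,L7}
  DF(L2)={L2,L6}
  DF(L3)={L2,L6}
  DF(L4)={L5,L6,L7}
  DF(L5)={L7}
  DF(L6)={L7}
  DF(L7)=∅
  DF(L8)=∅

DF(L1) = ["L2", "L5", "L6", "L7"]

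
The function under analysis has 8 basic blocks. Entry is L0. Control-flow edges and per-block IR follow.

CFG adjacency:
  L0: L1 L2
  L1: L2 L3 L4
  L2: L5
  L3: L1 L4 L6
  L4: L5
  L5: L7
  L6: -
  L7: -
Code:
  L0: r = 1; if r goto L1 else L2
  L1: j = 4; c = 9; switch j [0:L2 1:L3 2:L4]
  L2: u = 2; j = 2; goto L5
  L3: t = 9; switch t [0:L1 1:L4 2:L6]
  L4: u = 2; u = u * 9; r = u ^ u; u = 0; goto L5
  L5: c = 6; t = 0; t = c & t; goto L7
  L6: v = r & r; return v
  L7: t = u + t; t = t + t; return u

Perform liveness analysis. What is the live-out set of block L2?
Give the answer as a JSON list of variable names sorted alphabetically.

Per-block:
  L0: {r} / ∅
  L1: {c,j} / ∅
  L2: {j,u} / ∅
  L3: {t} / ∅
  L4: {r,u} / ∅
  L5: {c,t} / ∅
  L6: {v} / {r}
  L7: {t} / {t,u}

Live sets:
  live L0: ∅→{r}
  live L1: {r}→{r}
  live L2: ∅→{u}
  live L3: {r}→{r}
  live L4: ∅→{u}
  live L5: {u}→{t,u}
  live L6: {r}→∅
  live L7: {t,u}→∅

live-out(L2) = ["u"]

Answer: ["u"]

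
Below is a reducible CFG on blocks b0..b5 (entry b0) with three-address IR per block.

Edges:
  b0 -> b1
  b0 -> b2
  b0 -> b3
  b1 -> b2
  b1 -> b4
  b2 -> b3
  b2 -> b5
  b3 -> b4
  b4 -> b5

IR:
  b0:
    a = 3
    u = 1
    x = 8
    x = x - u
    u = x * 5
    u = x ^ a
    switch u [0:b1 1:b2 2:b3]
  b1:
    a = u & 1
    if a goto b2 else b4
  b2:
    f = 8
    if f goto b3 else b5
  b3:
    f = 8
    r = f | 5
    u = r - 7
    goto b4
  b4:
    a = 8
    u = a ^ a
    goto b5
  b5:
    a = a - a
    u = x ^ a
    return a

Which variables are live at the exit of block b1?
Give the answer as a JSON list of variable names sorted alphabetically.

Per-block:
  b0: def={a,u,x} ue=∅
  b1: def={a} ue={u}
  b2: def={f} ue=∅
  b3: def={f,r,u} ue=∅
  b4: def={a,u} ue=∅
  b5: def={a,u} ue={a,x}

Liveness:
  b0: in=∅ out={a,u,x}
  b1: in={u,x} out={a,x}
  b2: in={a,x} out={a,x}
  b3: in={x} out={x}
  b4: in={x} out={a,x}
  b5: in={a,x} out=∅

live-out(b1) = ["a", "x"]

Answer: ["a", "x"]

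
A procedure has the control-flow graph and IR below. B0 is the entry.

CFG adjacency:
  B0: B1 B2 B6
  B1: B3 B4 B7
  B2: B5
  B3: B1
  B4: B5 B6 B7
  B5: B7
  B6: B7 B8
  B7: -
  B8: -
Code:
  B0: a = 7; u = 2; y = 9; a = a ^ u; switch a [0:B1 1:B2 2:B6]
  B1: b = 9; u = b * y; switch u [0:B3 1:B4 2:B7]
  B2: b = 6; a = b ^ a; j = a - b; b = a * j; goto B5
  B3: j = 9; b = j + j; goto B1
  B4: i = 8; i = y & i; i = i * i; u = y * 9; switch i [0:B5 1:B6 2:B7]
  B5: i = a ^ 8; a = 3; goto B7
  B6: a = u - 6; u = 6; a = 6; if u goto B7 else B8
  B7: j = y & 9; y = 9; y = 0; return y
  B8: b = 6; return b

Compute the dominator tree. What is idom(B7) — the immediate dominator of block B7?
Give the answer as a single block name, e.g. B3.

idom tree: B1←B0 B2←B0 B3←B1 B4←B1 B5←B0 B6←B0 B7←B0 B8←B6
Dom∩ at merges:
  B1: preds {B0,B3}: {B0} ∩ {B0,B1,B3} = {B0}; idom=B0
  B5: preds {B2,B4}: {B0,B2} ∩ {B0,B1,B4} = {B0}; idom=B0
  B6: preds {B0,B4}: {B0} ∩ {B0,B1,B4} = {B0}; idom=B0
  B7: preds {B1,B4,B5,B6}: {B0,B1} ∩ {B0,B1,B4} ∩ {B0,B5} ∩ {B0,B6} = {B0}; idom=B0

idom(B7) = B0

Answer: B0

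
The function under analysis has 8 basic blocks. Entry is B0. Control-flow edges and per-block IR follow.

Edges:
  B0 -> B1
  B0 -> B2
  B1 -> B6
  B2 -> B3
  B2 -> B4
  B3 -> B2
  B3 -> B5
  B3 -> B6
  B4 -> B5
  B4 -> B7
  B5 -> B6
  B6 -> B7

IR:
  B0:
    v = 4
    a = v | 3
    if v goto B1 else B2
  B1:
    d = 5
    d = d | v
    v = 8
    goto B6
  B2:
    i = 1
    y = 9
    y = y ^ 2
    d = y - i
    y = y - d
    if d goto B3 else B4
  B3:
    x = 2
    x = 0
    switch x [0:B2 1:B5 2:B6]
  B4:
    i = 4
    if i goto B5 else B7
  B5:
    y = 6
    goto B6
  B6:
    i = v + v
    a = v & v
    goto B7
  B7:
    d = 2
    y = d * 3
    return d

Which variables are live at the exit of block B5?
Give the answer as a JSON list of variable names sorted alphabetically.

Answer: ["v"]

Derivation:
Per-block:
  B0: def={a,v} ue=∅
  B1: def={d,v} ue={v}
  B2: def={d,i,y} ue=∅
  B3: def={x} ue=∅
  B4: def={i} ue=∅
  B5: def={y} ue=∅
  B6: def={a,i} ue={v}
  B7: def={d,y} ue=∅

Live sets:
  B0: in=∅ out={v}
  B1: in={v} out={v}
  B2: in={v} out={v}
  B3: in={v} out={v}
  B4: in={v} out={v}
  B5: in={v} out={v}
  B6: in={v} out=∅
  B7: in=∅ out=∅

live-out(B5) = ["v"]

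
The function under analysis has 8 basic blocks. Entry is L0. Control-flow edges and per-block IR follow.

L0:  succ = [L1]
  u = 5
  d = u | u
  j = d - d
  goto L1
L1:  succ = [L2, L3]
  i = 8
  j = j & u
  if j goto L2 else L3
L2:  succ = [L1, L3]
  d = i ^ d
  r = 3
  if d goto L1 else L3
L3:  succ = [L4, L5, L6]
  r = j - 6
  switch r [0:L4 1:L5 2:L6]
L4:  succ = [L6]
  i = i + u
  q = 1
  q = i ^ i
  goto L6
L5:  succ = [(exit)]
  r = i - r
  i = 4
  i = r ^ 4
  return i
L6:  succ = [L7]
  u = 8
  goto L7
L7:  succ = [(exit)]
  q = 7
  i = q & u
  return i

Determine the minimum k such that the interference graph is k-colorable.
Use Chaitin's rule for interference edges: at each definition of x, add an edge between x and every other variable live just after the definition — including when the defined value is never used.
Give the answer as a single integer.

def/use:
  L0: {d,j,u} / ∅
  L1: {i,j} / {j,u}
  L2: {d,r} / {d,i}
  L3: {r} / {j}
  L4: {i,q} / {i,u}
  L5: {i,r} / {i,r}
  L6: {u} / ∅
  L7: {i,q} / {u}

Live sets:
  L0 li=∅ lo={d,j,u}
  L1 li={d,j,u} lo={d,i,j,u}
  L2 li={d,i,j,u} lo={d,i,j,u}
  L3 li={i,j,u} lo={i,r,u}
  L4 li={i,u} lo=∅
  L5 li={i,r} lo=∅
  L6 li=∅ lo={u}
  L7 li={u} lo=∅

Interfere edges:
  d↔{i,j,r,u}
  i↔{d,j,q,r,u}
  j↔{d,i,r,u}
  q↔{i,u}
  r↔{d,i,j,u}
  u↔{d,i,j,q,r}

Colouring:
  {d,i,j,r,u} pairwise interfere (5-clique) ⇒ χ ≥ 5
  5-colouring: c0={i}  c1={u}  c2={d,q}  c3={j}  c4={r}
  χ = 5

Answer: 5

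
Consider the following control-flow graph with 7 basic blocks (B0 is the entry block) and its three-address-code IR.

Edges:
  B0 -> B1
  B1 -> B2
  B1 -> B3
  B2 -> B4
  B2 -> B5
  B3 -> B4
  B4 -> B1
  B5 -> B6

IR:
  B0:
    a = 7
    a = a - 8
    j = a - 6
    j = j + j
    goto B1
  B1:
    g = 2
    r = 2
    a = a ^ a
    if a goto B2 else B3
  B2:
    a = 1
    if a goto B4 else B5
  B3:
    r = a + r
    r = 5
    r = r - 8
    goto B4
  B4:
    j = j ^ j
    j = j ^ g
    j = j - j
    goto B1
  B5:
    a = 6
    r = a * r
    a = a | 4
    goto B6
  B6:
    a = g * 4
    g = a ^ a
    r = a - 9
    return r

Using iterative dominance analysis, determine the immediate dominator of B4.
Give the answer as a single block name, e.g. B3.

idom tree: B1←B0 B2←B1 B3←B1 B4←B1 B5←B2 B6←B5
Dom at joins:
  B1: preds {B0,B4}: {B0} ∩ {B0,B1,B4} = {B0}; idom=B0
  B4: preds {B2,B3}: {B0,B1,B2} ∩ {B0,B1,B3} = {B0,B1}; idom=B1

idom(B4) = B1

Answer: B1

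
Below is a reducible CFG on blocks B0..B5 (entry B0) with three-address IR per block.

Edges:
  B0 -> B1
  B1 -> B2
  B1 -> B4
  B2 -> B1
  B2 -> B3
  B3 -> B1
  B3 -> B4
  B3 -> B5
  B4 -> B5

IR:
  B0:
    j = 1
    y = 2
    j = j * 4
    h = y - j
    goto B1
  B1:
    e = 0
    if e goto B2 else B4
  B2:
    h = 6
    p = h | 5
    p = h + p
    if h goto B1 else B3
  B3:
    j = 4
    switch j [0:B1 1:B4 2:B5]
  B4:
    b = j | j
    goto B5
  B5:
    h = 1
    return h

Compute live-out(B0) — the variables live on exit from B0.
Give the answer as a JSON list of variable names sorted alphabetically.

Per-block:
  B0 def {h,j,y} use ∅
  B1 def {e} use ∅
  B2 def {h,p} use ∅
  B3 def {j} use ∅
  B4 def {b} use {j}
  B5 def {h} use ∅

Live sets:
  B0: in=∅ out={j}
  B1: in={j} out={j}
  B2: in={j} out={j}
  B3: in=∅ out={j}
  B4: in={j} out=∅
  B5: in=∅ out=∅

live-out(B0) = ["j"]

Answer: ["j"]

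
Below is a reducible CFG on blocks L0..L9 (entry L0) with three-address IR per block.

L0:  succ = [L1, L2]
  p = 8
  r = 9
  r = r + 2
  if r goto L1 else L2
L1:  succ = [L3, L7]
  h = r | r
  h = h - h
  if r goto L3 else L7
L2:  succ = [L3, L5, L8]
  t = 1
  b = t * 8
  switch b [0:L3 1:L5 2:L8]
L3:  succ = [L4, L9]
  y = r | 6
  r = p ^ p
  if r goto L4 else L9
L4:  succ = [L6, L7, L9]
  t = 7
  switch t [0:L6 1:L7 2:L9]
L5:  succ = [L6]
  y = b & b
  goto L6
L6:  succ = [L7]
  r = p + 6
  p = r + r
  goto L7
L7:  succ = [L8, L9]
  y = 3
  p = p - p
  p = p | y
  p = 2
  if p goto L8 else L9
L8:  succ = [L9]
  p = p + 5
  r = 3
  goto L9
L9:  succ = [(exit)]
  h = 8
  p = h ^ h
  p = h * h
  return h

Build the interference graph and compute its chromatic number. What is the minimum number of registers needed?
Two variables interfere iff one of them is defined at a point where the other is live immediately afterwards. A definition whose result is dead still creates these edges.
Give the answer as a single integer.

Per-block:
  L0 def {p,r} use ∅
  L1 def {h} use {r}
  L2 def {b,t} use ∅
  L3 def {r,y} use {p,r}
  L4 def {t} use ∅
  L5 def {y} use {b}
  L6 def {p,r} use {p}
  L7 def {p,y} use {p}
  L8 def {p,r} use {p}
  L9 def {h,p} use ∅

Liveness:
  live L0: ∅→{p,r}
  live L1: {p,r}→{p,r}
  live L2: {p,r}→{b,p,r}
  live L3: {p,r}→{p}
  live L4: {p}→{p}
  live L5: {b,p}→{p}
  live L6: {p}→{p}
  live L7: {p}→{p}
  live L8: {p}→∅
  live L9: ∅→∅

Interference:
  b: {p,r}
  h: {p,r}
  p: {b,h,r,t,y}
  r: {b,h,p,t}
  t: {p,r}
  y: {p}

Chromatic number:
  {b,p,r} pairwise interfere (3-clique) ⇒ χ ≥ 3
  3-colouring: R0={p}  R1={r,y}  R2={b,h,t}
  χ = 3

Answer: 3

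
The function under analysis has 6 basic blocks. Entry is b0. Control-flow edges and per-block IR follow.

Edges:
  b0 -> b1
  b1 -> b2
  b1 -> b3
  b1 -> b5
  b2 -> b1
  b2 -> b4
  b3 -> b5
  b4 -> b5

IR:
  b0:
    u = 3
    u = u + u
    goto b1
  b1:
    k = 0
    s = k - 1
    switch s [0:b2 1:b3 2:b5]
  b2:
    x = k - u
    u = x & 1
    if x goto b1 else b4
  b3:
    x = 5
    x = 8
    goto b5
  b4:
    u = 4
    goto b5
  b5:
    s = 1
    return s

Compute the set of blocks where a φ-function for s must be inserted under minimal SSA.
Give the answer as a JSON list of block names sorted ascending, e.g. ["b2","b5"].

Answer: ["b1"]

Working:
idom tree: b1←b0 b2←b1 b3←b1 b4←b2 b5←b1
Join-block Dom:
  b1: preds {b0,b2}: {b0} ∩ {b0,b1,b2} = {b0}; idom=b0
  b5: preds {b1,b3,b4}: {b0,b1} ∩ {b0,b1,b3} ∩ {b0,b1,b2,b4} = {b0,b1}; idom=b1

DF derivation:
  b1←b0: walk · to b0
  b1←b2: walk b2→b1 to b0
  b5←b1: walk · to b1
  b5←b3: walk b3 to b1
  b5←b4: walk b4→b2 to b1
  b0 → ∅
  b1 → {b1}
  b2 → {b1,b5}
  b3 → {b5}
  b4 → {b5}
  b5 → ∅

φ for s: defs {b1,b5}
  DF⁺ = {b1}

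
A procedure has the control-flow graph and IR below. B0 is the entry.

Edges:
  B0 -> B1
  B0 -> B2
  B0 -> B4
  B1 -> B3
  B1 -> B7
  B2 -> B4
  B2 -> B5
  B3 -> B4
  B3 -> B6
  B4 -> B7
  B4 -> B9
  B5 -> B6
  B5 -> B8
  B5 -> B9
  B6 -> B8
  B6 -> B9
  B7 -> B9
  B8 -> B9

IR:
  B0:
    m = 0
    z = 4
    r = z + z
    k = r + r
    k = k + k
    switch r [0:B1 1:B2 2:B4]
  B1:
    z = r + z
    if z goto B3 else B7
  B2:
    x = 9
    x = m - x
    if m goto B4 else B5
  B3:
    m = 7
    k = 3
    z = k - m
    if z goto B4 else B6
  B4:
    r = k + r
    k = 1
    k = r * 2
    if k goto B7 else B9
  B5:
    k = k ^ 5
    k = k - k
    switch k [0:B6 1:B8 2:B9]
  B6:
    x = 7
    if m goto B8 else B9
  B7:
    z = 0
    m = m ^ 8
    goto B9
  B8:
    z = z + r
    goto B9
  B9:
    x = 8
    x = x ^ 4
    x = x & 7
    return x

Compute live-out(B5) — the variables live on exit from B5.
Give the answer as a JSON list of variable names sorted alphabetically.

Answer: ["m", "r", "z"]

Working:
Block summaries:
  B0 def {k,m,r,z} use ∅
  B1 def {z} use {r,z}
  B2 def {x} use {m}
  B3 def {k,m,z} use ∅
  B4 def {k,r} use {k,r}
  B5 def {k} use {k}
  B6 def {x} use {m}
  B7 def {m,z} use {m}
  B8 def {z} use {r,z}
  B9 def {x} use ∅

Liveness:
  B0 li=∅ lo={k,m,r,z}
  B1 li={m,r,z} lo={m,r}
  B2 li={k,m,r,z} lo={k,m,r,z}
  B3 li={r} lo={k,m,r,z}
  B4 li={k,m,r} lo={m}
  B5 li={k,m,r,z} lo={m,r,z}
  B6 li={m,r,z} lo={r,z}
  B7 li={m} lo=∅
  B8 li={r,z} lo=∅
  B9 li=∅ lo=∅

live-out(B5) = ["m", "r", "z"]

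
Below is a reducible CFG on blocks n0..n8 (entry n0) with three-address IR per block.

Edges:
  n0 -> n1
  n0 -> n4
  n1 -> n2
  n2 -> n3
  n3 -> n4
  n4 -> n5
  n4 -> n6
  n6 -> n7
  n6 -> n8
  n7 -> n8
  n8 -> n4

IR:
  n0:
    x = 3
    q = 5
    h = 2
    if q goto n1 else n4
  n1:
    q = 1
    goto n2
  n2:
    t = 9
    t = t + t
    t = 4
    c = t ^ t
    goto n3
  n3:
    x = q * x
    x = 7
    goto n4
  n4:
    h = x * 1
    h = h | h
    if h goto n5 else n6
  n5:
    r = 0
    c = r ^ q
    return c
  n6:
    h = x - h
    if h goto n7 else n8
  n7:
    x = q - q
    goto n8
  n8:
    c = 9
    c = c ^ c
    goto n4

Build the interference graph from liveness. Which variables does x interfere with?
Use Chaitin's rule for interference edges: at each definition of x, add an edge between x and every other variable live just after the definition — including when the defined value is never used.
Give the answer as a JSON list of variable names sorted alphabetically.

def/use:
  n0 def {h,q,x} use ∅
  n1 def {q} use ∅
  n2 def {c,t} use ∅
  n3 def {x} use {q,x}
  n4 def {h} use {x}
  n5 def {c,r} use {q}
  n6 def {h} use {h,x}
  n7 def {x} use {q}
  n8 def {c} use ∅

Live sets:
  n0: in=∅ out={q,x}
  n1: in={x} out={q,x}
  n2: in={q,x} out={q,x}
  n3: in={q,x} out={q,x}
  n4: in={q,x} out={h,q,x}
  n5: in={q} out=∅
  n6: in={h,q,x} out={q,x}
  n7: in={q} out={q,x}
  n8: in={q,x} out={q,x}

Conflict graph:
  c: {q,x}
  h: {q,x}
  q: {c,h,r,t,x}
  r: {q}
  t: {q,x}
  x: {c,h,q,t}

N(x) = ["c", "h", "q", "t"]

Answer: ["c", "h", "q", "t"]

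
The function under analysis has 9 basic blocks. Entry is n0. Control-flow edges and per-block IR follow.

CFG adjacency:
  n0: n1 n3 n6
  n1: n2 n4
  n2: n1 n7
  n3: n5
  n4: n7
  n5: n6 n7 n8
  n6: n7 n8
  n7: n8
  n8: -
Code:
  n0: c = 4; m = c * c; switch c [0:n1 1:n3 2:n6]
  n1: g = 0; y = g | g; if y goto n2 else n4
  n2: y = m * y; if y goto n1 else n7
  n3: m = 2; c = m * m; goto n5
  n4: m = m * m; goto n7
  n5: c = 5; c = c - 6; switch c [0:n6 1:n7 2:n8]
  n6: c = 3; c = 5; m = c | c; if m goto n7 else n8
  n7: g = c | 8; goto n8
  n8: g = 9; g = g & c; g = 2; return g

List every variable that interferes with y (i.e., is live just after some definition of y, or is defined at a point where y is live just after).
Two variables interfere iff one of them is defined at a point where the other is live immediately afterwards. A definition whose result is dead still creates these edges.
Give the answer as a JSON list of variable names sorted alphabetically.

Answer: ["c", "m"]

Analysis:
def/use:
  n0 def {c,m} use ∅
  n1 def {g,y} use ∅
  n2 def {y} use {m,y}
  n3 def {c,m} use ∅
  n4 def {m} use {m}
  n5 def {c} use ∅
  n6 def {c,m} use ∅
  n7 def {g} use {c}
  n8 def {g} use {c}

Backward fixpoint:
  n0 li=∅ lo={c,m}
  n1 li={c,m} lo={c,m,y}
  n2 li={c,m,y} lo={c,m}
  n3 li=∅ lo=∅
  n4 li={c,m} lo={c}
  n5 li=∅ lo={c}
  n6 li=∅ lo={c}
  n7 li={c} lo={c}
  n8 li={c} lo=∅

Conflict graph:
  c↔{g,m,y}
  g↔{c,m}
  m↔{c,g,y}
  y↔{c,m}

N(y) = ["c", "m"]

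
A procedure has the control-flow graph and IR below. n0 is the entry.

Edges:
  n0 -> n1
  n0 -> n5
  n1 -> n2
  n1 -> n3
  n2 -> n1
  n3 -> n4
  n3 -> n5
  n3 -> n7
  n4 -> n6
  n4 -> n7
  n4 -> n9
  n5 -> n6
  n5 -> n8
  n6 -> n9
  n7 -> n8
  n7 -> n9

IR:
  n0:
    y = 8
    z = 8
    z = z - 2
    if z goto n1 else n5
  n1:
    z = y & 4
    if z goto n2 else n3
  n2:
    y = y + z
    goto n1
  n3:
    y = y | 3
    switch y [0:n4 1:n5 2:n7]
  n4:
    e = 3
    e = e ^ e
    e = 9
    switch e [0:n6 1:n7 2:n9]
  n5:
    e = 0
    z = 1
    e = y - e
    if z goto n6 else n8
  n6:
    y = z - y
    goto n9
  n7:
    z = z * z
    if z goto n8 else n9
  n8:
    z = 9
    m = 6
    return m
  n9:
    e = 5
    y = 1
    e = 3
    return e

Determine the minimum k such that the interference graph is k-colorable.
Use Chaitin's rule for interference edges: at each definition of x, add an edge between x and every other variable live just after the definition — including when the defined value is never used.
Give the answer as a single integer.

Per-block:
  n0: def={y,z} ue=∅
  n1: def={z} ue={y}
  n2: def={y} ue={y,z}
  n3: def={y} ue={y}
  n4: def={e} ue=∅
  n5: def={e,z} ue={y}
  n6: def={y} ue={y,z}
  n7: def={z} ue={z}
  n8: def={m,z} ue=∅
  n9: def={e,y} ue=∅

Live sets:
  n0: in=∅ out={y}
  n1: in={y} out={y,z}
  n2: in={y,z} out={y}
  n3: in={y,z} out={y,z}
  n4: in={y,z} out={y,z}
  n5: in={y} out={y,z}
  n6: in={y,z} out=∅
  n7: in={z} out=∅
  n8: in=∅ out=∅
  n9: in=∅ out=∅

Interfere edges:
  e: {y,z}
  m: ∅
  y: {e,z}
  z: {e,y}

Registers:
  clique {e,y,z} ⇒ need ≥ 3
  3-colouring: r0={e,m}  r1={y}  r2={z}
  χ = 3

Answer: 3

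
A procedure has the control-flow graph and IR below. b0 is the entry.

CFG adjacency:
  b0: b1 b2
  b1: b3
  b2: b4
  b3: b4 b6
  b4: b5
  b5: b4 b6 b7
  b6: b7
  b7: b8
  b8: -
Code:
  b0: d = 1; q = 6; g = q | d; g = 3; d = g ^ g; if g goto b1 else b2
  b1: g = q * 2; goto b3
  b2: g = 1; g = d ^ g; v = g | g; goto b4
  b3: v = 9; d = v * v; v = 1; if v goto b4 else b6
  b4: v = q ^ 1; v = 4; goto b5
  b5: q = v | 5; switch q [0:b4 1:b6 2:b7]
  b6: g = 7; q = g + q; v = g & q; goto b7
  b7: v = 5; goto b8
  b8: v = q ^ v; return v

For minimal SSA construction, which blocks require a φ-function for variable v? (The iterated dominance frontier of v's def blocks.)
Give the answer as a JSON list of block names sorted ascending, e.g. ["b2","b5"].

Answer: ["b4", "b6", "b7"]

Working:
idom tree: b1←b0 b2←b0 b3←b1 b4←b0 b5←b4 b6←b0 b7←b0 b8←b7
Join-block Dom:
  b4: preds {b2,b3,b5}: {b0,b2} ∩ {b0,b1,b3} ∩ {b0,b4,b5} = {b0}; idom=b0
  b6: preds {b3,b5}: {b0,b1,b3} ∩ {b0,b4,b5} = {b0}; idom=b0
  b7: preds {b5,b6}: {b0,b4,b5} ∩ {b0,b6} = {b0}; idom=b0

DF derivation:
  b4←b2: walk b2 to b0
  b4←b3: walk b3→b1 to b0
  b4←b5: walk b5→b4 to b0
  b6←b3: walk b3→b1 to b0
  b6←b5: walk b5→b4 to b0
  b7←b5: walk b5→b4 to b0
  b7←b6: walk b6 to b0
  b0 → ∅
  b1 → {b4,b6}
  b2 → {b4}
  b3 → {b4,b6}
  b4 → {b4,b6,b7}
  b5 → {b4,b6,b7}
  b6 → {b7}
  b7 → ∅
  b8 → ∅

φ for v: defs {b2,b3,b4,b6,b7,b8}
  DF⁺ = {b4,b6,b7}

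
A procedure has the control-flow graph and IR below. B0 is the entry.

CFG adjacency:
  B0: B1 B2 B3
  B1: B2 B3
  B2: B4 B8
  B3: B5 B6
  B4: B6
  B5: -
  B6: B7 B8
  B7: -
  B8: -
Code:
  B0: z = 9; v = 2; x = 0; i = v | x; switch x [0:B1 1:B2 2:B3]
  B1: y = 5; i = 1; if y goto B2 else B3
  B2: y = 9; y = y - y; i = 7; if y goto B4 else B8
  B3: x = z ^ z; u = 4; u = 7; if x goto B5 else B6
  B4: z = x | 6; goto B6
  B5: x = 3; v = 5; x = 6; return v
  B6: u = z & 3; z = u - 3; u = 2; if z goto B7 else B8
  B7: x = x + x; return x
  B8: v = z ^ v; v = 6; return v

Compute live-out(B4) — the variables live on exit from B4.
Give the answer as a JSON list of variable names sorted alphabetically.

def/use:
  B0 def {i,v,x,z} use ∅
  B1 def {i,y} use ∅
  B2 def {i,y} use ∅
  B3 def {u,x} use {z}
  B4 def {z} use {x}
  B5 def {v,x} use ∅
  B6 def {u,z} use {z}
  B7 def {x} use {x}
  B8 def {v} use {v,z}

Backward fixpoint:
  live B0: ∅→{v,x,z}
  live B1: {v,x,z}→{v,x,z}
  live B2: {v,x,z}→{v,x,z}
  live B3: {v,z}→{v,x,z}
  live B4: {v,x}→{v,x,z}
  live B5: ∅→∅
  live B6: {v,x,z}→{v,x,z}
  live B7: {x}→∅
  live B8: {v,z}→∅

live-out(B4) = ["v", "x", "z"]

Answer: ["v", "x", "z"]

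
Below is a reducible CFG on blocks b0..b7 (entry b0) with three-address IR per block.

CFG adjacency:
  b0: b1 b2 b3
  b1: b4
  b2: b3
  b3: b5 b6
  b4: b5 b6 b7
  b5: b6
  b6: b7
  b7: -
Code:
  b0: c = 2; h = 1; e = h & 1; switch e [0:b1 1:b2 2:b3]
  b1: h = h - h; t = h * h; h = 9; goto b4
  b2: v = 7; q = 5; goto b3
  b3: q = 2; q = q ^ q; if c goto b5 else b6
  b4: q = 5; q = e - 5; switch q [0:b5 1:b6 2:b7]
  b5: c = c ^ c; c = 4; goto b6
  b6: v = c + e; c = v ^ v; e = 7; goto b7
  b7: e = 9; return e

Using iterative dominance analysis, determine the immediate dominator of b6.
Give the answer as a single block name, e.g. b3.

idom tree: b1←b0 b2←b0 b3←b0 b4←b1 b5←b0 b6←b0 b7←b0
Join-block Dom:
  b3: preds {b0,b2}: {b0} ∩ {b0,b2} = {b0}; idom=b0
  b5: preds {b3,b4}: {b0,b3} ∩ {b0,b1,b4} = {b0}; idom=b0
  b6: preds {b3,b4,b5}: {b0,b3} ∩ {b0,b1,b4} ∩ {b0,b5} = {b0}; idom=b0
  b7: preds {b4,b6}: {b0,b1,b4} ∩ {b0,b6} = {b0}; idom=b0

idom(b6) = b0

Answer: b0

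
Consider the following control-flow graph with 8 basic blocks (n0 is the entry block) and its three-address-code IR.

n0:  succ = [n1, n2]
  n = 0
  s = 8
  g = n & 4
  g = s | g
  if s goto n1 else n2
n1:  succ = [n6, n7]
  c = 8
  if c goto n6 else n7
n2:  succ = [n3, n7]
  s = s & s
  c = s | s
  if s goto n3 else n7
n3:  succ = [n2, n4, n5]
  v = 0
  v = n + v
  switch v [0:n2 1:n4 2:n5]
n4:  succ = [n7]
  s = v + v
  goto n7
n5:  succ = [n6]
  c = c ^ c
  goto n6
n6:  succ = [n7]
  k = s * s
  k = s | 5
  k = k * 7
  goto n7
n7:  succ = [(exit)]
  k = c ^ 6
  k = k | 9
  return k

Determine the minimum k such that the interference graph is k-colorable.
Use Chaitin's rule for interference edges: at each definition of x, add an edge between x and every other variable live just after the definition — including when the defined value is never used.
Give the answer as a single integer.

Block summaries:
  n0: {g,n,s} / ∅
  n1: {c} / ∅
  n2: {c,s} / {s}
  n3: {v} / {n}
  n4: {s} / {v}
  n5: {c} / {c}
  n6: {k} / {s}
  n7: {k} / {c}

Backward fixpoint:
  n0 li=∅ lo={n,s}
  n1 li={s} lo={c,s}
  n2 li={n,s} lo={c,n,s}
  n3 li={c,n,s} lo={c,n,s,v}
  n4 li={c,v} lo={c}
  n5 li={c,s} lo={c,s}
  n6 li={c,s} lo={c}
  n7 li={c} lo=∅

Interference:
  c: {k,n,s,v}
  g: {n,s}
  k: {c,s}
  n: {c,g,s,v}
  s: {c,g,k,n,v}
  v: {c,n,s}

Chromatic number:
  lower bound: {c,n,s,v} mutually conflict ⇒ χ ≥ 4
  4-colouring: R0={s}  R1={c,g}  R2={k,n}  R3={v}
  χ = 4

Answer: 4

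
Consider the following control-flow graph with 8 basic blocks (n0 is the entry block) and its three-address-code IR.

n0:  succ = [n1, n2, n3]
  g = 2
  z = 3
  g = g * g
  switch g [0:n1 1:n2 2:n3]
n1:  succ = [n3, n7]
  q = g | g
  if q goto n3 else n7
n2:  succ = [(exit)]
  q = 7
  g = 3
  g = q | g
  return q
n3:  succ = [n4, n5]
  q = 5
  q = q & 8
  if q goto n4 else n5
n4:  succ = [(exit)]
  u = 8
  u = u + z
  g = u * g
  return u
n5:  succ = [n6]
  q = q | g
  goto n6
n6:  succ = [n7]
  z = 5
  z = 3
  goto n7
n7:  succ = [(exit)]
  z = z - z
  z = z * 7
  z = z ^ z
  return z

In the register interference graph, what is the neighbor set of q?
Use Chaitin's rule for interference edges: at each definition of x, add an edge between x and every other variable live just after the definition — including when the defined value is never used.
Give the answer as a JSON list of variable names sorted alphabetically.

Per-block:
  n0 def {g,z} use ∅
  n1 def {q} use {g}
  n2 def {g,q} use ∅
  n3 def {q} use ∅
  n4 def {g,u} use {g,z}
  n5 def {q} use {g,q}
  n6 def {z} use ∅
  n7 def {z} use {z}

Liveness:
  live n0: ∅→{g,z}
  live n1: {g,z}→{g,z}
  live n2: ∅→∅
  live n3: {g,z}→{g,q,z}
  live n4: {g,z}→∅
  live n5: {g,q}→∅
  live n6: ∅→{z}
  live n7: {z}→∅

Conflict graph:
  g: {q,u,z}
  q: {g,z}
  u: {g,z}
  z: {g,q,u}

N(q) = ["g", "z"]

Answer: ["g", "z"]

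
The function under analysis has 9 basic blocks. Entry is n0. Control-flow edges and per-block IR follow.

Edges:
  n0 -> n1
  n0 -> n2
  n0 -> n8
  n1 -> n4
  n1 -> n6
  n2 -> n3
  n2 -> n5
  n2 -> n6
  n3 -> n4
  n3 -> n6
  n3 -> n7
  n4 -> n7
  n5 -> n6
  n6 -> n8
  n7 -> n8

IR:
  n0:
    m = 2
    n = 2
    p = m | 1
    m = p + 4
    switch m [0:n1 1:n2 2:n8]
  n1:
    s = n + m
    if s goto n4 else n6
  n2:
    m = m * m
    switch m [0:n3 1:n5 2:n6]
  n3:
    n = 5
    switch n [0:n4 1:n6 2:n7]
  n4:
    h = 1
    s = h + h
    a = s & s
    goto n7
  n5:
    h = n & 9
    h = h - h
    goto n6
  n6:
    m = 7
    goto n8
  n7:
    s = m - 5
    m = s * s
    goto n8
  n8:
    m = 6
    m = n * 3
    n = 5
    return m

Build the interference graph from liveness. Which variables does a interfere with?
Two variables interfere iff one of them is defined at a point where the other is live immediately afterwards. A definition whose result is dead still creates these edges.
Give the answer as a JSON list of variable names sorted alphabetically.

Answer: ["m", "n"]

Working:
Block summaries:
  n0: def={m,n,p} ue=∅
  n1: def={s} ue={m,n}
  n2: def={m} ue={m}
  n3: def={n} ue=∅
  n4: def={a,h,s} ue=∅
  n5: def={h} ue={n}
  n6: def={m} ue=∅
  n7: def={m,s} ue={m}
  n8: def={m,n} ue={n}

Backward fixpoint:
  n0 li=∅ lo={m,n}
  n1 li={m,n} lo={m,n}
  n2 li={m,n} lo={m,n}
  n3 li={m} lo={m,n}
  n4 li={m,n} lo={m,n}
  n5 li={n} lo={n}
  n6 li={n} lo={n}
  n7 li={m,n} lo={n}
  n8 li={n} lo=∅

Interfere edges:
  a — {m,n}
  h — {m,n}
  m — {a,h,n,s}
  n — {a,h,m,p,s}
  p — {n}
  s — {m,n}

N(a) = ["m", "n"]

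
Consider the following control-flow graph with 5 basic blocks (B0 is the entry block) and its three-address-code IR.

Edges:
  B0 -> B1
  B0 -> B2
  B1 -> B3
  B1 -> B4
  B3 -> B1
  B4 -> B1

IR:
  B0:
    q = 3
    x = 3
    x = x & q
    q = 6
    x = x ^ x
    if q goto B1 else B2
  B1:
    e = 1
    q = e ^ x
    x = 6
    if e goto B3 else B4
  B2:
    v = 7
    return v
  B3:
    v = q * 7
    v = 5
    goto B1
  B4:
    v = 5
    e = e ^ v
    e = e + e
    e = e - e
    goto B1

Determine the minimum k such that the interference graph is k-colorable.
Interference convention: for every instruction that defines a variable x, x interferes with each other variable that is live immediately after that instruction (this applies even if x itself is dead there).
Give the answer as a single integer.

Answer: 3

Derivation:
def/use:
  B0: def={q,x} ue=∅
  B1: def={e,q,x} ue={x}
  B2: def={v} ue=∅
  B3: def={v} ue={q}
  B4: def={e,v} ue={e}

Liveness:
  live B0: ∅→{x}
  live B1: {x}→{e,q,x}
  live B2: ∅→∅
  live B3: {q,x}→{x}
  live B4: {e,x}→{x}

Interfere edges:
  e: {q,v,x}
  q: {e,x}
  v: {e,x}
  x: {e,q,v}

Chromatic number:
  clique {e,q,x} ⇒ need ≥ 3
  assign e→c0 q→c2 v→c2 x→c1 — no edge inside a register ⇒ χ ≤ 3
  χ = 3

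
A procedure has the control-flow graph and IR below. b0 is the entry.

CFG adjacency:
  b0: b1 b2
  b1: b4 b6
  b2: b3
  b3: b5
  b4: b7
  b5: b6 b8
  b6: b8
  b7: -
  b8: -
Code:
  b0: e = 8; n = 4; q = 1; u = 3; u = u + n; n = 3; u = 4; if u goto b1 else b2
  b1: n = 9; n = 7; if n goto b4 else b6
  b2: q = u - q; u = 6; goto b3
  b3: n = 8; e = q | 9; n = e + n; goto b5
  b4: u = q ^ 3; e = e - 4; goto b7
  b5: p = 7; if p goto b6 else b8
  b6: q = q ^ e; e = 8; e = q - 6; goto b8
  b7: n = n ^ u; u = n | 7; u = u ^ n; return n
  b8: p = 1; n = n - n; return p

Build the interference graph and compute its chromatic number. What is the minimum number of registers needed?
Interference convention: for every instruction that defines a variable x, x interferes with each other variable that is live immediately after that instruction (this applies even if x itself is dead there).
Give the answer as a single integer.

Block summaries:
  b0 def {e,n,q,u} use ∅
  b1 def {n} use ∅
  b2 def {q,u} use {q,u}
  b3 def {e,n} use {q}
  b4 def {e,u} use {e,q}
  b5 def {p} use ∅
  b6 def {e,q} use {e,q}
  b7 def {n,u} use {n,u}
  b8 def {n,p} use {n}

Backward fixpoint:
  b0 li=∅ lo={e,q,u}
  b1 li={e,q} lo={e,n,q}
  b2 li={q,u} lo={q}
  b3 li={q} lo={e,n,q}
  b4 li={e,n,q} lo={n,u}
  b5 li={e,n,q} lo={e,n,q}
  b6 li={e,n,q} lo={n}
  b7 li={n,u} lo=∅
  b8 li={n} lo=∅

Conflict graph:
  e↔{n,p,q,u}
  n↔{e,p,q,u}
  p↔{e,n,q}
  q↔{e,n,p,u}
  u↔{e,n,q}

Chromatic number:
  {e,n,p,q} pairwise interfere (4-clique) ⇒ χ ≥ 4
  4-colouring: r0={e}  r1={n}  r2={q}  r3={p,u}
  χ = 4

Answer: 4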